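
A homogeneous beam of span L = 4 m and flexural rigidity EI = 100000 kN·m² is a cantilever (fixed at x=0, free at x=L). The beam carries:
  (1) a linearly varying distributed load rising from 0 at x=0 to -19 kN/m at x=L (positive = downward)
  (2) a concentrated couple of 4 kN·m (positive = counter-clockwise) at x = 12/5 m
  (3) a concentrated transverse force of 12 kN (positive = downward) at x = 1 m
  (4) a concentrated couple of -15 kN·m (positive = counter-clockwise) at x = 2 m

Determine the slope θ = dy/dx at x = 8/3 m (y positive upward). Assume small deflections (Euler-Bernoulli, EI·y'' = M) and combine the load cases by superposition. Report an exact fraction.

Load 1 — triangular load w₀=-19 kN/m (0→w₀ over full span):
  θ_1 = (w₀Lx²/4-w₀L²x/3-w₀x⁴/(24L))/EI = ((-19)·4·(8/3)²/4-(-19)·4²·(8/3)/3-(-19)·(8/3)⁴/(24·4))/100000 = 1102/759375 rad
Load 2 — applied couple M₀=4 kN·m at a=12/5 m (b=L-a=8/5):
  θ_2 = M₀a/EI  [x>a] = 4·(12/5)/100000 = 3/31250 rad
Load 3 — point force P=12 kN at a=1 m (b=L-a=3):
  θ_3 = -Pa²/(2EI)  [x>a] = -12·1²/(2·100000) = -3/50000 rad
Load 4 — applied couple M₀=-15 kN·m at a=2 m (b=L-a=2):
  θ_4 = M₀a/EI  [x>a] = (-15)·2/100000 = -3/10000 rad
Superposition: θ = Σ θ_i = 36061/30375000 rad ≈ 0.001187 rad

θ(8/3) = 36061/30375000 rad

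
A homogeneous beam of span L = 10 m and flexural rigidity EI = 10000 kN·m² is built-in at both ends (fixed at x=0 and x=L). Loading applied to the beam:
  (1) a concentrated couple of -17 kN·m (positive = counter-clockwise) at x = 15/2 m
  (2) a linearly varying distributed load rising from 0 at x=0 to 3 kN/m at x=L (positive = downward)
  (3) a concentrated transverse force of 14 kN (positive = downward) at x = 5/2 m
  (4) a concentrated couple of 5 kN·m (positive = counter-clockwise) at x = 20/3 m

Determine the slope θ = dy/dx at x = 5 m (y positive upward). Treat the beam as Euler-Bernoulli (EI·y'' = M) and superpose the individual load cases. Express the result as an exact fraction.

θ(5) = 21/32000 rad

Load 1 — applied couple M₀=-17 kN·m at a=15/2 m (b=L-a=5/2):
  θ_1 = (R_Ax²/2 - M_Ax)/EI  [x≤a] with R_A=-153/80, M_A=-85/16 = ((-153/80)·5²/2 - (-85/16)·5)/10000 = 17/64000 rad
Load 2 — triangular load w₀=3 kN/m (0→w₀ over full span):
  θ_2 = -w₀(2x(L-x)(L-2x)(x+2L)+x²(L-x)²)/(120LEI) = -3·(2·5·(10-5)·(10-2·5)·(5+2·10)+5²·(10-5)²)/(120·10·10000) = -1/6400 rad
Load 3 — point force P=14 kN at a=5/2 m (b=L-a=15/2):
  θ_3 = Pa²(L-x)(2bL-(3b+a)(L-x))/(2L³EI)  [x>a] = 14·(5/2)²·(10-5)·(2·(15/2)·10-(3·(15/2)+(5/2))·(10-5))/(2·10³·10000) = 7/12800 rad
Load 4 — applied couple M₀=5 kN·m at a=20/3 m (b=L-a=10/3):
  θ_4 = (R_Ax²/2 - M_Ax)/EI  [x≤a] with R_A=2/3, M_A=5/3 = ((2/3)·5²/2 - (5/3)·5)/10000 = 0 rad
Superposition: θ = Σ θ_i = 21/32000 rad ≈ 0.000656 rad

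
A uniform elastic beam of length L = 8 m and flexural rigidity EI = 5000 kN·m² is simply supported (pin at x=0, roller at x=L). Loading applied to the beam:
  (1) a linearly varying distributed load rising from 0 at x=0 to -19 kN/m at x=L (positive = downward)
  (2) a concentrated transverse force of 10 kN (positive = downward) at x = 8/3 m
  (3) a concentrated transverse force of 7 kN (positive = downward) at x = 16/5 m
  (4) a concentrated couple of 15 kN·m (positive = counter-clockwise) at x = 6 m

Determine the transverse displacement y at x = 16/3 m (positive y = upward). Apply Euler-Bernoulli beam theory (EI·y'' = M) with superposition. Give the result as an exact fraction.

Load 1 — triangular load w₀=-19 kN/m (0→w₀ over full span):
  y_1 = -w₀x(7L⁴-10L²x²+3x⁴)/(360LEI) = -(-19)·(16/3)·(7·8⁴-10·8²·(16/3)²+3·(16/3)⁴)/(360·8·5000) = 41344/455625 m
Load 2 — point force P=10 kN at a=8/3 m (b=L-a=16/3):
  y_2 = -Pa(L-x)(2Lx-a²-x²)/(6LEI)  [x>a] = -10·(8/3)·(8-(16/3))·(2·8·(16/3)-(8/3)²-(16/3)²)/(6·8·5000) = -448/30375 m
Load 3 — point force P=7 kN at a=16/5 m (b=L-a=24/5):
  y_3 = -Pa(L-x)(2Lx-a²-x²)/(6LEI)  [x>a] = -7·(16/5)·(8-(16/3))·(2·8·(16/3)-(16/5)²-(16/3)²)/(6·8·5000) = -73472/6328125 m
Load 4 — applied couple M₀=15 kN·m at a=6 m (b=L-a=2):
  y_4 = (M₀x³/(6L)+C₁x)/EI  [x≤a] with C₁=M₀(3b²-L²)/(6L)=-65/4 = (15·(16/3)³/(6·8)+(-65/4)·(16/3))/5000 = -53/6750 m
Superposition: y = Σ y_i = 6439129/113906250 m ≈ 0.056530 m

y(16/3) = 6439129/113906250 m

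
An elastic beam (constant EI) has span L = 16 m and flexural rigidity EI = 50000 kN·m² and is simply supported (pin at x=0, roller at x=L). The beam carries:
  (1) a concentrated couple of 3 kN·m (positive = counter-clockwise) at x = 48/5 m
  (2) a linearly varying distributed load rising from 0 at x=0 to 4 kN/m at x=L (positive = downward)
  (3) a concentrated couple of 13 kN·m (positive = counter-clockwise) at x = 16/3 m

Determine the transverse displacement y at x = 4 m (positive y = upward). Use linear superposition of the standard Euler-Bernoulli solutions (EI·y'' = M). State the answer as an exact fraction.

y(4) = -15784/703125 m

Load 1 — applied couple M₀=3 kN·m at a=48/5 m (b=L-a=32/5):
  y_1 = (M₀x³/(6L)+C₁x)/EI  [x≤a] with C₁=M₀(3b²-L²)/(6L)=-104/25 = (3·4³/(6·16)+(-104/25)·4)/50000 = -183/625000 m
Load 2 — triangular load w₀=4 kN/m (0→w₀ over full span):
  y_2 = -w₀x(7L⁴-10L²x²+3x⁴)/(360LEI) = -4·4·(7·16⁴-10·16²·4²+3·4⁴)/(360·16·50000) = -218/9375 m
Load 3 — applied couple M₀=13 kN·m at a=16/3 m (b=L-a=32/3):
  y_3 = (M₀x³/(6L)+C₁x)/EI  [x≤a] with C₁=M₀(3b²-L²)/(6L)=104/9 = (13·4³/(6·16)+(104/9)·4)/50000 = 247/225000 m
Superposition: y = Σ y_i = -15784/703125 m ≈ -0.022448 m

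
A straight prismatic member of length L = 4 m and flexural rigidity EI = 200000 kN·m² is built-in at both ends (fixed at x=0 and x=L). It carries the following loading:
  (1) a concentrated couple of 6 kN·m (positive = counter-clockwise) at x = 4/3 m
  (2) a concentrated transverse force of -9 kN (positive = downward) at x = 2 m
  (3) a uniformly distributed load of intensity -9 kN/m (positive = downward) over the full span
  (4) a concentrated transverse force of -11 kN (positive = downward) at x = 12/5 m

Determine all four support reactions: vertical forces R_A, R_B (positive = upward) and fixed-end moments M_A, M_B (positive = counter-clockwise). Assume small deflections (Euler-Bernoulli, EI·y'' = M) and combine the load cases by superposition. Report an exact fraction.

Load 1 — applied couple M₀=6 kN·m at a=4/3 m (b=L-a=8/3):
  R_A = 6M₀ab/L³ = 6·6·(4/3)·(8/3)/4³ = 2 kN
  M_A = M₀b(2a-b)/L² = 6·(8/3)·(2·(4/3)-(8/3))/4² = 0 kN·m
  R_B = -6M₀ab/L³ = -6·6·(4/3)·(8/3)/4³ = -2 kN
  M_B = M₀a(2b-a)/L² = 6·(4/3)·(2·(8/3)-(4/3))/4² = 2 kN·m
Load 2 — point force P=-9 kN at a=2 m (b=L-a=2):
  R_A = Pb²(3a+b)/L³ = (-9)·2²·(3·2+2)/4³ = -9/2 kN
  M_A = Pab²/L² = (-9)·2·2²/4² = -9/2 kN·m
  R_B = Pa²(a+3b)/L³ = (-9)·2²·(2+3·2)/4³ = -9/2 kN
  M_B = -Pa²b/L² = -(-9)·2²·2/4² = 9/2 kN·m
Load 3 — uniform load w=-9 kN/m over full span:
  R_A = wL/2 = (-9)·4/2 = -18 kN
  M_A = wL²/12 = (-9)·4²/12 = -12 kN·m
  R_B = wL/2 = (-9)·4/2 = -18 kN
  M_B = -wL²/12 = -(-9)·4²/12 = 12 kN·m
Load 4 — point force P=-11 kN at a=12/5 m (b=L-a=8/5):
  R_A = Pb²(3a+b)/L³ = (-11)·(8/5)²·(3·(12/5)+(8/5))/4³ = -484/125 kN
  M_A = Pab²/L² = (-11)·(12/5)·(8/5)²/4² = -528/125 kN·m
  R_B = Pa²(a+3b)/L³ = (-11)·(12/5)²·((12/5)+3·(8/5))/4³ = -891/125 kN
  M_B = -Pa²b/L² = -(-11)·(12/5)²·(8/5)/4² = 792/125 kN·m
Superposition: R_A = -6093/250 kN, M_A = -5181/250 kN·m, R_B = -7907/250 kN, M_B = 6209/250 kN·m

R_A = -6093/250 kN, M_A = -5181/250 kN·m, R_B = -7907/250 kN, M_B = 6209/250 kN·m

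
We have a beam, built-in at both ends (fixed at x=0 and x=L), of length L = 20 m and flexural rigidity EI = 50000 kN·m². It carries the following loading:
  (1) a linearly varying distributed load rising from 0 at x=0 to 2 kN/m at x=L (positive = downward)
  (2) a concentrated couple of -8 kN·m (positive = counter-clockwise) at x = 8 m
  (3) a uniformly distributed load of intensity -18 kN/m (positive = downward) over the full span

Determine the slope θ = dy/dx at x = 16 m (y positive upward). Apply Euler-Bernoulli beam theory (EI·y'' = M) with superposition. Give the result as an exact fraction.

Load 1 — triangular load w₀=2 kN/m (0→w₀ over full span):
  θ_1 = -w₀(2x(L-x)(L-2x)(x+2L)+x²(L-x)²)/(120LEI) = -2·(2·16·(20-16)·(20-2·16)·(16+2·20)+16²·(20-16)²)/(120·20·50000) = 64/46875 rad
Load 2 — applied couple M₀=-8 kN·m at a=8 m (b=L-a=12):
  θ_2 = (R_Ax²/2 - M_Ax - M₀(x-a))/EI  [x>a] with R_A=-72/125, M_A=-24/25 = ((-72/125)·16²/2 - (-24/25)·16 - (-8)·(16-8))/50000 = 44/390625 rad
Load 3 — uniform load w=-18 kN/m over full span:
  θ_3 = -wx(L-x)(L-2x)/(12EI) = -(-18)·16·(20-16)·(20-2·16)/(12·50000) = -72/3125 rad
Superposition: θ = Σ θ_i = -25268/1171875 rad ≈ -0.021562 rad

θ(16) = -25268/1171875 rad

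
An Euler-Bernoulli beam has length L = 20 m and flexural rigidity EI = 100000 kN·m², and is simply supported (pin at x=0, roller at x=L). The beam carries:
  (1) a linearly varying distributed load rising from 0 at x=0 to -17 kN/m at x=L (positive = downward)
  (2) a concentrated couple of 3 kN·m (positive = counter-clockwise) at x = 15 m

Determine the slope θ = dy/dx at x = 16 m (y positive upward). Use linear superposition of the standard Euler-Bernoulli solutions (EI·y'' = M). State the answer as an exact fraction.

θ(16) = -820709/36000000 rad

Load 1 — triangular load w₀=-17 kN/m (0→w₀ over full span):
  θ_1 = -w₀(7L⁴-30L²x²+15x⁴)/(360LEI) = -(-17)·(7·20⁴-30·20²·16²+15·16⁴)/(360·20·100000) = -12869/562500 rad
Load 2 — applied couple M₀=3 kN·m at a=15 m (b=L-a=5):
  θ_2 = (M₀x²/(2L)-M₀(x-a)+C₁)/EI  [x>a] with C₁=M₀(3b²-L²)/(6L)=-65/8 = (3·16²/(2·20)-3·(16-15)+(-65/8))/100000 = 323/4000000 rad
Superposition: θ = Σ θ_i = -820709/36000000 rad ≈ -0.022797 rad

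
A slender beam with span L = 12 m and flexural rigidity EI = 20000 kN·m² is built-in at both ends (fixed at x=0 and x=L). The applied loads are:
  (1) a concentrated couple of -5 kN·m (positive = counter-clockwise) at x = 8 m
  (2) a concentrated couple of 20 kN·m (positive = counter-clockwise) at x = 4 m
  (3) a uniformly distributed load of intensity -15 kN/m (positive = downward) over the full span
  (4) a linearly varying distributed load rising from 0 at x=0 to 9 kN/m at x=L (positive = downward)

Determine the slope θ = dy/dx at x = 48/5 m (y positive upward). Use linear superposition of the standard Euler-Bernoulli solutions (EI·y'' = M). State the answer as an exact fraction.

Load 1 — applied couple M₀=-5 kN·m at a=8 m (b=L-a=4):
  θ_1 = (R_Ax²/2 - M_Ax - M₀(x-a))/EI  [x>a] with R_A=-5/9, M_A=-5/3 = ((-5/9)·(48/5)²/2 - (-5/3)·(48/5) - (-5)·((48/5)-8))/20000 = -1/12500 rad
Load 2 — applied couple M₀=20 kN·m at a=4 m (b=L-a=8):
  θ_2 = (R_Ax²/2 - M_Ax - M₀(x-a))/EI  [x>a] with R_A=20/9, M_A=0 = ((20/9)·(48/5)²/2 - 0·(48/5) - 20·((48/5)-4))/20000 = -3/6250 rad
Load 3 — uniform load w=-15 kN/m over full span:
  θ_3 = -wx(L-x)(L-2x)/(12EI) = -(-15)·(48/5)·(12-(48/5))·(12-2·(48/5))/(12·20000) = -162/15625 rad
Load 4 — triangular load w₀=9 kN/m (0→w₀ over full span):
  θ_4 = -w₀(2x(L-x)(L-2x)(x+2L)+x²(L-x)²)/(120LEI) = -9·(2·(48/5)·(12-(48/5))·(12-2·(48/5))·((48/5)+2·12)+(48/5)²·(12-(48/5))²)/(120·12·20000) = 1296/390625 rad
Superposition: θ = Σ θ_i = -11891/1562500 rad ≈ -0.007610 rad

θ(48/5) = -11891/1562500 rad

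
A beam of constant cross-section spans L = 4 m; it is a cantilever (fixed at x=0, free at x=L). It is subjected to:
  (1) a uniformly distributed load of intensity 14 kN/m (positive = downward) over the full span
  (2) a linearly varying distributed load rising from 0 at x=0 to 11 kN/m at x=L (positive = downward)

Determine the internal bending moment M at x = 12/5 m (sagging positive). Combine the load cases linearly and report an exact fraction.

M(12/5) = -11296/375 kN·m

Load 1 — uniform load w=14 kN/m over full span:
  M_1 = -w(L-x)²/2 = -14·(4-(12/5))²/2 = -448/25 kN·m
Load 2 — triangular load w₀=11 kN/m (0→w₀ over full span):
  M_2 = w₀Lx/2 - w₀L²/3 - w₀x³/(6L) = 11·4·(12/5)/2 - 11·4²/3 - 11·(12/5)³/(6·4) = -4576/375 kN·m
Superposition: M = Σ M_i = -11296/375 kN·m ≈ -30.122667 kN·m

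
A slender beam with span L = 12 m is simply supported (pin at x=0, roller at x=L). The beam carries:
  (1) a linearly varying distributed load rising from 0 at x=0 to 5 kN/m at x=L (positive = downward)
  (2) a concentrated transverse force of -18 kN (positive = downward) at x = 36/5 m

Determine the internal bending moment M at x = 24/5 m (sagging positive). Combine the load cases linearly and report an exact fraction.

Load 1 — triangular load w₀=5 kN/m (0→w₀ over full span):
  M_1 = w₀Lx/6 - w₀x³/(6L) = 5·12·(24/5)/6 - 5·(24/5)³/(6·12) = 1008/25 kN·m
Load 2 — point force P=-18 kN at a=36/5 m (b=L-a=24/5):
  M_2 = Pbx/L  [x≤a] = (-18)·(24/5)·(24/5)/12 = -864/25 kN·m
Superposition: M = Σ M_i = 144/25 kN·m ≈ 5.760000 kN·m

M(24/5) = 144/25 kN·m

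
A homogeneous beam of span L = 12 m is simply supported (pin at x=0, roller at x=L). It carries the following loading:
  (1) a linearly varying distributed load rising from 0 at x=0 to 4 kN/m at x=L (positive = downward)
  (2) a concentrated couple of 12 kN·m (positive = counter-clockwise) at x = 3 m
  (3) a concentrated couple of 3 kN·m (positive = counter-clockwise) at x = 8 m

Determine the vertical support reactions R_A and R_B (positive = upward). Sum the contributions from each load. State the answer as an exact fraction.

Load 1 — triangular load w₀=4 kN/m (0→w₀ over full span):
  R_A = w₀L/6 = 4·12/6 = 8 kN
  R_B = w₀L/3 = 4·12/3 = 16 kN
Load 2 — applied couple M₀=12 kN·m at a=3 m (b=L-a=9):
  R_A = M₀/L = 12/12 = 1 kN
  R_B = -M₀/L = -12/12 = -1 kN
Load 3 — applied couple M₀=3 kN·m at a=8 m (b=L-a=4):
  R_A = M₀/L = 3/12 = 1/4 kN
  R_B = -M₀/L = -3/12 = -1/4 kN
Superposition: R_A = 37/4 kN, R_B = 59/4 kN

R_A = 37/4 kN, R_B = 59/4 kN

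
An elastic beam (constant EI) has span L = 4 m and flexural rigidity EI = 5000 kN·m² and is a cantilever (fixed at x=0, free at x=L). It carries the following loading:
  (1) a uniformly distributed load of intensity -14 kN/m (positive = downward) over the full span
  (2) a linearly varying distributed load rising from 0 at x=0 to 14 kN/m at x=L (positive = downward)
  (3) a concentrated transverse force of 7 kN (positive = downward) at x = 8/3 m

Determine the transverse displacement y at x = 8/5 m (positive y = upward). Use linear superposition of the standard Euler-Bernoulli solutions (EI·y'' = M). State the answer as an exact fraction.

Load 1 — uniform load w=-14 kN/m over full span:
  y_1 = -wx²(x²-4Lx+6L²)/(24EI) = -(-14)·(8/5)²·((8/5)²-4·4·(8/5)+6·4²)/(24·5000) = 8512/390625 m
Load 2 — triangular load w₀=14 kN/m (0→w₀ over full span):
  y_2 = (w₀Lx³/12-w₀L²x²/6-w₀x⁵/(120L))/EI = (14·4·(8/5)³/12-14·4²·(8/5)²/6-14·(8/5)⁵/(120·4))/5000 = -449792/29296875 m
Load 3 — point force P=7 kN at a=8/3 m (b=L-a=4/3):
  y_3 = -Px²(3a-x)/(6EI)  [x≤a] = -7·(8/5)²·(3·(8/3)-(8/5))/(6·5000) = -896/234375 m
Superposition: y = Σ y_i = 25536/9765625 m ≈ 0.002615 m

y(8/5) = 25536/9765625 m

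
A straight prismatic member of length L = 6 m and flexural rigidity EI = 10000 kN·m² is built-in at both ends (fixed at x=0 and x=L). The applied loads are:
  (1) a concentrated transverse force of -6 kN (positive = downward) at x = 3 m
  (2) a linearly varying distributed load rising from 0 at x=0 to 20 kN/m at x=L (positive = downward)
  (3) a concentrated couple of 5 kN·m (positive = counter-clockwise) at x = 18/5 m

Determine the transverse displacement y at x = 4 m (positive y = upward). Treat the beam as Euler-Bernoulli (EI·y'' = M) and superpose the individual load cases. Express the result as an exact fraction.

Load 1 — point force P=-6 kN at a=3 m (b=L-a=3):
  y_1 = -Pa²(L-x)²(3bL-(3b+a)(L-x))/(6L³EI)  [x>a] = -(-6)·3²·(6-4)²·(3·3·6-(3·3+3)·(6-4))/(6·6³·10000) = 1/2000 m
Load 2 — triangular load w₀=20 kN/m (0→w₀ over full span):
  y_2 = -w₀x²(L-x)²(x+2L)/(120LEI) = -20·4²·(6-4)²·(4+2·6)/(120·6·10000) = -16/5625 m
Load 3 — applied couple M₀=5 kN·m at a=18/5 m (b=L-a=12/5):
  y_3 = (R_Ax³/6 - M_Ax²/2 - M₀(x-a)²/2)/EI  [x>a] with R_A=6/5, M_A=8/5 = ((6/5)·4³/6 - (8/5)·4²/2 - 5·(4-(18/5))²/2)/10000 = -1/25000 m
Superposition: y = Σ y_i = -1073/450000 m ≈ -0.002384 m

y(4) = -1073/450000 m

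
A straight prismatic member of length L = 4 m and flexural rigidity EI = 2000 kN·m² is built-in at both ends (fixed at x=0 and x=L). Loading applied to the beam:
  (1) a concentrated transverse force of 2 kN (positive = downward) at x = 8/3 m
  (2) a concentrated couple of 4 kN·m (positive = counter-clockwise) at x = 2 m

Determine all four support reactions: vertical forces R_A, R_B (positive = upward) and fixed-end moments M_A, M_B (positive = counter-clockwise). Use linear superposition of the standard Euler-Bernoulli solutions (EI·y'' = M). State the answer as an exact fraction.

R_A = 109/54 kN, M_A = 43/27 kN·m, R_B = -1/54 kN, M_B = -5/27 kN·m

Load 1 — point force P=2 kN at a=8/3 m (b=L-a=4/3):
  R_A = Pb²(3a+b)/L³ = 2·(4/3)²·(3·(8/3)+(4/3))/4³ = 14/27 kN
  M_A = Pab²/L² = 2·(8/3)·(4/3)²/4² = 16/27 kN·m
  R_B = Pa²(a+3b)/L³ = 2·(8/3)²·((8/3)+3·(4/3))/4³ = 40/27 kN
  M_B = -Pa²b/L² = -2·(8/3)²·(4/3)/4² = -32/27 kN·m
Load 2 — applied couple M₀=4 kN·m at a=2 m (b=L-a=2):
  R_A = 6M₀ab/L³ = 6·4·2·2/4³ = 3/2 kN
  M_A = M₀b(2a-b)/L² = 4·2·(2·2-2)/4² = 1 kN·m
  R_B = -6M₀ab/L³ = -6·4·2·2/4³ = -3/2 kN
  M_B = M₀a(2b-a)/L² = 4·2·(2·2-2)/4² = 1 kN·m
Superposition: R_A = 109/54 kN, M_A = 43/27 kN·m, R_B = -1/54 kN, M_B = -5/27 kN·m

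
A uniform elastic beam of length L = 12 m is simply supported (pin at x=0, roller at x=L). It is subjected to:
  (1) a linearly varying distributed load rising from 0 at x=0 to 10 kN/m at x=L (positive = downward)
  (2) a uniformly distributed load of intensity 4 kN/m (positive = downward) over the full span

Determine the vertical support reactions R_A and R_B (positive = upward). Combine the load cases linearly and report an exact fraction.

R_A = 44 kN, R_B = 64 kN

Load 1 — triangular load w₀=10 kN/m (0→w₀ over full span):
  R_A = w₀L/6 = 10·12/6 = 20 kN
  R_B = w₀L/3 = 10·12/3 = 40 kN
Load 2 — uniform load w=4 kN/m over full span:
  R_A = wL/2 = 4·12/2 = 24 kN
  R_B = wL/2 = 4·12/2 = 24 kN
Superposition: R_A = 44 kN, R_B = 64 kN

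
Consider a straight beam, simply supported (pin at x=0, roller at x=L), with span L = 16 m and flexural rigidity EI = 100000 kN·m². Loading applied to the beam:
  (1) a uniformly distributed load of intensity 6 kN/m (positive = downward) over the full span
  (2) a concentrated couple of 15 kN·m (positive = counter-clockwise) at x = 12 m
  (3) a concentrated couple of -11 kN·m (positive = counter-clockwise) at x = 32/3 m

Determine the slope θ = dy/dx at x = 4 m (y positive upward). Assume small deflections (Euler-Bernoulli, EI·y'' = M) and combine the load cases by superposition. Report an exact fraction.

Load 1 — uniform load w=6 kN/m over full span:
  θ_1 = -w(L³-6Lx²+4x³)/(24EI) = -6·(16³-6·16·4²+4·4³)/(24·100000) = -22/3125 rad
Load 2 — applied couple M₀=15 kN·m at a=12 m (b=L-a=4):
  θ_2 = (M₀x²/(2L)+C₁)/EI  [x≤a] with C₁=M₀(3b²-L²)/(6L)=-65/2 = (15·4²/(2·16)+(-65/2))/100000 = -1/4000 rad
Load 3 — applied couple M₀=-11 kN·m at a=32/3 m (b=L-a=16/3):
  θ_3 = (M₀x²/(2L)+C₁)/EI  [x≤a] with C₁=M₀(3b²-L²)/(6L)=176/9 = ((-11)·4²/(2·16)+(176/9))/100000 = 253/1800000 rad
Superposition: θ = Σ θ_i = -12869/1800000 rad ≈ -0.007149 rad

θ(4) = -12869/1800000 rad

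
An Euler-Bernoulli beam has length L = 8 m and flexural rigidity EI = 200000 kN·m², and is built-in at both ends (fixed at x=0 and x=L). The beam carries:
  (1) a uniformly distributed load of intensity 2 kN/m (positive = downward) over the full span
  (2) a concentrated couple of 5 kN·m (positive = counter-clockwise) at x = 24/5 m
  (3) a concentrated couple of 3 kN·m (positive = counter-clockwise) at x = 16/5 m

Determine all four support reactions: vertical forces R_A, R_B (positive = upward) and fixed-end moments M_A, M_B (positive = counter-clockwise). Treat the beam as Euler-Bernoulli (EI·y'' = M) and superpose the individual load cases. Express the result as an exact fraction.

Load 1 — uniform load w=2 kN/m over full span:
  R_A = wL/2 = 2·8/2 = 8 kN
  M_A = wL²/12 = 2·8²/12 = 32/3 kN·m
  R_B = wL/2 = 2·8/2 = 8 kN
  M_B = -wL²/12 = -2·8²/12 = -32/3 kN·m
Load 2 — applied couple M₀=5 kN·m at a=24/5 m (b=L-a=16/5):
  R_A = 6M₀ab/L³ = 6·5·(24/5)·(16/5)/8³ = 9/10 kN
  M_A = M₀b(2a-b)/L² = 5·(16/5)·(2·(24/5)-(16/5))/8² = 8/5 kN·m
  R_B = -6M₀ab/L³ = -6·5·(24/5)·(16/5)/8³ = -9/10 kN
  M_B = M₀a(2b-a)/L² = 5·(24/5)·(2·(16/5)-(24/5))/8² = 3/5 kN·m
Load 3 — applied couple M₀=3 kN·m at a=16/5 m (b=L-a=24/5):
  R_A = 6M₀ab/L³ = 6·3·(16/5)·(24/5)/8³ = 27/50 kN
  M_A = M₀b(2a-b)/L² = 3·(24/5)·(2·(16/5)-(24/5))/8² = 9/25 kN·m
  R_B = -6M₀ab/L³ = -6·3·(16/5)·(24/5)/8³ = -27/50 kN
  M_B = M₀a(2b-a)/L² = 3·(16/5)·(2·(24/5)-(16/5))/8² = 24/25 kN·m
Superposition: R_A = 236/25 kN, M_A = 947/75 kN·m, R_B = 164/25 kN, M_B = -683/75 kN·m

R_A = 236/25 kN, M_A = 947/75 kN·m, R_B = 164/25 kN, M_B = -683/75 kN·m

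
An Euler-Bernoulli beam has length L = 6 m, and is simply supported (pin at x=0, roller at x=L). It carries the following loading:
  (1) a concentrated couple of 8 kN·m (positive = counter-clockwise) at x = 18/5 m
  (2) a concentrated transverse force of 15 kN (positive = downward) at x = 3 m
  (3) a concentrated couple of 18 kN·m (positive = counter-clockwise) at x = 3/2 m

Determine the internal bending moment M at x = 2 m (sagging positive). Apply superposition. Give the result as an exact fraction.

M(2) = 17/3 kN·m

Load 1 — applied couple M₀=8 kN·m at a=18/5 m (b=L-a=12/5):
  M_1 = M₀x/L  [x≤a] = 8·2/6 = 8/3 kN·m
Load 2 — point force P=15 kN at a=3 m (b=L-a=3):
  M_2 = Pbx/L  [x≤a] = 15·3·2/6 = 15 kN·m
Load 3 — applied couple M₀=18 kN·m at a=3/2 m (b=L-a=9/2):
  M_3 = M₀x/L - M₀  [x>a] = 18·2/6 - 18 = -12 kN·m
Superposition: M = Σ M_i = 17/3 kN·m ≈ 5.666667 kN·m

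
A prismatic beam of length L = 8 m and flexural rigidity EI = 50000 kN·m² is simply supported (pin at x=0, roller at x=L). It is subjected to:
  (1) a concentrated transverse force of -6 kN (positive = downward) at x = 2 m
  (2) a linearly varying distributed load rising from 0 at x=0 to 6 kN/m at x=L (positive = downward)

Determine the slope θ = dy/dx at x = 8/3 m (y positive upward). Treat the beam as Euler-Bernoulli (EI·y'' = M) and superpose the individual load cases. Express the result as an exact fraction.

Load 1 — point force P=-6 kN at a=2 m (b=L-a=6):
  θ_1 = -Pa(2L²-6Lx+3x²+a²)/(6LEI)  [x>a] = -(-6)·2·(2·8²-6·8·(8/3)+3·(8/3)²+2²)/(6·8·50000) = 19/150000 rad
Load 2 — triangular load w₀=6 kN/m (0→w₀ over full span):
  θ_2 = -w₀(7L⁴-30L²x²+15x⁴)/(360LEI) = -6·(7·8⁴-30·8²·(8/3)²+15·(8/3)⁴)/(360·8·50000) = -832/1265625 rad
Superposition: θ = Σ θ_i = -10747/20250000 rad ≈ -0.000531 rad

θ(8/3) = -10747/20250000 rad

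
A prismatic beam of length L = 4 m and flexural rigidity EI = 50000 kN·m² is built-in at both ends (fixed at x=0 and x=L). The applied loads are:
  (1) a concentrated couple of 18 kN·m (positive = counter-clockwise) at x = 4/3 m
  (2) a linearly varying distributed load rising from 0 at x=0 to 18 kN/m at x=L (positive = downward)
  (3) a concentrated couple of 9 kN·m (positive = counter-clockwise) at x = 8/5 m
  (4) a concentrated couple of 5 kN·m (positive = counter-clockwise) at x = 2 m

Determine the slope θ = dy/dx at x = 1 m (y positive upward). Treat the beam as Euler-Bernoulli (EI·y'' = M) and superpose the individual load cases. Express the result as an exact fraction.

Load 1 — applied couple M₀=18 kN·m at a=4/3 m (b=L-a=8/3):
  θ_1 = (R_Ax²/2 - M_Ax)/EI  [x≤a] with R_A=6, M_A=0 = (6·1²/2 - 0·1)/50000 = 3/50000 rad
Load 2 — triangular load w₀=18 kN/m (0→w₀ over full span):
  θ_2 = -w₀(2x(L-x)(L-2x)(x+2L)+x²(L-x)²)/(120LEI) = -18·(2·1·(4-1)·(4-2·1)·(1+2·4)+1²·(4-1)²)/(120·4·50000) = -351/4000000 rad
Load 3 — applied couple M₀=9 kN·m at a=8/5 m (b=L-a=12/5):
  θ_3 = (R_Ax²/2 - M_Ax)/EI  [x≤a] with R_A=81/25, M_A=27/25 = ((81/25)·1²/2 - (27/25)·1)/50000 = 27/2500000 rad
Load 4 — applied couple M₀=5 kN·m at a=2 m (b=L-a=2):
  θ_4 = (R_Ax²/2 - M_Ax)/EI  [x≤a] with R_A=15/8, M_A=5/4 = ((15/8)·1²/2 - (5/4)·1)/50000 = -1/160000 rad
Superposition: θ = Σ θ_i = -29/1250000 rad ≈ -0.000023 rad

θ(1) = -29/1250000 rad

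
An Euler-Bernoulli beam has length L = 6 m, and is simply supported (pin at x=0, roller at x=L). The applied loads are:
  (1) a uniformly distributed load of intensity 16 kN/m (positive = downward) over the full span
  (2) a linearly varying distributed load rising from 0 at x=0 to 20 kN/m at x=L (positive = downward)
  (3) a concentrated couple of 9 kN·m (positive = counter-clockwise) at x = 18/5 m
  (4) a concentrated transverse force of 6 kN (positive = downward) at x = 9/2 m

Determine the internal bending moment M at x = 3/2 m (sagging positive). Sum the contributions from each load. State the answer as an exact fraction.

M(3/2) = 693/8 kN·m

Load 1 — uniform load w=16 kN/m over full span:
  M_1 = wx(L-x)/2 = 16·(3/2)·(6-(3/2))/2 = 54 kN·m
Load 2 — triangular load w₀=20 kN/m (0→w₀ over full span):
  M_2 = w₀Lx/6 - w₀x³/(6L) = 20·6·(3/2)/6 - 20·(3/2)³/(6·6) = 225/8 kN·m
Load 3 — applied couple M₀=9 kN·m at a=18/5 m (b=L-a=12/5):
  M_3 = M₀x/L  [x≤a] = 9·(3/2)/6 = 9/4 kN·m
Load 4 — point force P=6 kN at a=9/2 m (b=L-a=3/2):
  M_4 = Pbx/L  [x≤a] = 6·(3/2)·(3/2)/6 = 9/4 kN·m
Superposition: M = Σ M_i = 693/8 kN·m ≈ 86.625000 kN·m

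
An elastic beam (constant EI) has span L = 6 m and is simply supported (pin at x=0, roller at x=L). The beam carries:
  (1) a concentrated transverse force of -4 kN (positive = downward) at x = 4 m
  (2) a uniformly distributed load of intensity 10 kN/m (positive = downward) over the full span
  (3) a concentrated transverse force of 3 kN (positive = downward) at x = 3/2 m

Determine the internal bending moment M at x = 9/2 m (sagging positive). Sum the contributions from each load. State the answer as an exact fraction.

Load 1 — point force P=-4 kN at a=4 m (b=L-a=2):
  M_1 = Pa(L-x)/L  [x>a] = (-4)·4·(6-(9/2))/6 = -4 kN·m
Load 2 — uniform load w=10 kN/m over full span:
  M_2 = wx(L-x)/2 = 10·(9/2)·(6-(9/2))/2 = 135/4 kN·m
Load 3 — point force P=3 kN at a=3/2 m (b=L-a=9/2):
  M_3 = Pa(L-x)/L  [x>a] = 3·(3/2)·(6-(9/2))/6 = 9/8 kN·m
Superposition: M = Σ M_i = 247/8 kN·m ≈ 30.875000 kN·m

M(9/2) = 247/8 kN·m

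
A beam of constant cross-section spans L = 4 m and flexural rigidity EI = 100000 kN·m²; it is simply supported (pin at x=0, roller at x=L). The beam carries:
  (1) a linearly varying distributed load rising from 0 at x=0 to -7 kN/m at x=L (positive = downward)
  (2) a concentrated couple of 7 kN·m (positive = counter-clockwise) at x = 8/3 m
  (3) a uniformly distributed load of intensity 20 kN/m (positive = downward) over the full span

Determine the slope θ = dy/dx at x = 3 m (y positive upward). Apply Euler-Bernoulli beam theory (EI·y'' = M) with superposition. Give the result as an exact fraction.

θ(3) = 15703/48000000 rad

Load 1 — triangular load w₀=-7 kN/m (0→w₀ over full span):
  θ_1 = -w₀(7L⁴-30L²x²+15x⁴)/(360LEI) = -(-7)·(7·4⁴-30·4²·3²+15·3⁴)/(360·4·100000) = -9191/144000000 rad
Load 2 — applied couple M₀=7 kN·m at a=8/3 m (b=L-a=4/3):
  θ_2 = (M₀x²/(2L)-M₀(x-a)+C₁)/EI  [x>a] with C₁=M₀(3b²-L²)/(6L)=-28/9 = (7·3²/(2·4)-7·(3-(8/3))+(-28/9))/100000 = 7/288000 rad
Load 3 — uniform load w=20 kN/m over full span:
  θ_3 = -w(L³-6Lx²+4x³)/(24EI) = -20·(4³-6·4·3²+4·3³)/(24·100000) = 11/30000 rad
Superposition: θ = Σ θ_i = 15703/48000000 rad ≈ 0.000327 rad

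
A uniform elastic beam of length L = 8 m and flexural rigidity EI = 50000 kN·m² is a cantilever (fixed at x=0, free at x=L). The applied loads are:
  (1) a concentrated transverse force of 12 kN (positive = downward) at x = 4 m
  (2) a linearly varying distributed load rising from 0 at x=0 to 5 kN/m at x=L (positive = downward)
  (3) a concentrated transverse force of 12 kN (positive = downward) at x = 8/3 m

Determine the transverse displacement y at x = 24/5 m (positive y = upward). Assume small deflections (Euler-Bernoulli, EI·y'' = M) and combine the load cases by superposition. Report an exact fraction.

Load 1 — point force P=12 kN at a=4 m (b=L-a=4):
  y_1 = -Pa²(3x-a)/(6EI)  [x>a] = -12·4²·(3·(24/5)-4)/(6·50000) = -104/15625 m
Load 2 — triangular load w₀=5 kN/m (0→w₀ over full span):
  y_2 = (w₀Lx³/12-w₀L²x²/6-w₀x⁵/(120L))/EI = (5·8·(24/5)³/12-5·8²·(24/5)²/6-5·(24/5)⁵/(120·8))/50000 = -170592/9765625 m
Load 3 — point force P=12 kN at a=8/3 m (b=L-a=16/3):
  y_3 = -Pa²(3x-a)/(6EI)  [x>a] = -12·(8/3)²·(3·(24/5)-(8/3))/(6·50000) = -1408/421875 m
Superposition: y = Σ y_i = -7240984/263671875 m ≈ -0.027462 m

y(24/5) = -7240984/263671875 m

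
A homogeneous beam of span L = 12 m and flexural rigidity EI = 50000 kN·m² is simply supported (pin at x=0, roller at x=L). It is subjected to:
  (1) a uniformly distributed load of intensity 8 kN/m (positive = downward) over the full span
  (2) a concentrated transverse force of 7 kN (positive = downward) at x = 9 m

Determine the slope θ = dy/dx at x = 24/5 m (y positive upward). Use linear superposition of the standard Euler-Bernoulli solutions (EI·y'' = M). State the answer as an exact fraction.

θ(24/5) = -189711/50000000 rad

Load 1 — uniform load w=8 kN/m over full span:
  θ_1 = -w(L³-6Lx²+4x³)/(24EI) = -8·(12³-6·12·(24/5)²+4·(24/5)³)/(24·50000) = -1332/390625 rad
Load 2 — point force P=7 kN at a=9 m (b=L-a=3):
  θ_2 = -Pb(L²-b²-3x²)/(6LEI)  [x≤a] = -7·3·(12²-3²-3·(24/5)²)/(6·12·50000) = -3843/10000000 rad
Superposition: θ = Σ θ_i = -189711/50000000 rad ≈ -0.003794 rad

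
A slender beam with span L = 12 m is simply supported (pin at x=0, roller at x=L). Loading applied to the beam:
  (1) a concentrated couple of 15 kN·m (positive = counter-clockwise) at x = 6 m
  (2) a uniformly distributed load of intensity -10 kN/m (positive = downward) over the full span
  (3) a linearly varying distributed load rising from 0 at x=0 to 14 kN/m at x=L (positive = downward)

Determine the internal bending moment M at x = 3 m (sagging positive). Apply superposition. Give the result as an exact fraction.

Load 1 — applied couple M₀=15 kN·m at a=6 m (b=L-a=6):
  M_1 = M₀x/L  [x≤a] = 15·3/12 = 15/4 kN·m
Load 2 — uniform load w=-10 kN/m over full span:
  M_2 = wx(L-x)/2 = (-10)·3·(12-3)/2 = -135 kN·m
Load 3 — triangular load w₀=14 kN/m (0→w₀ over full span):
  M_3 = w₀Lx/6 - w₀x³/(6L) = 14·12·3/6 - 14·3³/(6·12) = 315/4 kN·m
Superposition: M = Σ M_i = -105/2 kN·m ≈ -52.500000 kN·m

M(3) = -105/2 kN·m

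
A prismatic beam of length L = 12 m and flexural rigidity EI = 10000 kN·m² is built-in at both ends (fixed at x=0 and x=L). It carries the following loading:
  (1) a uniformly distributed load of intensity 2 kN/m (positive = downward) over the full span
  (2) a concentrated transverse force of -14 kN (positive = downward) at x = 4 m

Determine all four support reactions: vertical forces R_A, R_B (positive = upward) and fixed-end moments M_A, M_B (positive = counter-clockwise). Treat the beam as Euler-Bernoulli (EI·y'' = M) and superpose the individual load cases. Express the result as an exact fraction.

R_A = 44/27 kN, M_A = -8/9 kN·m, R_B = 226/27 kN, M_B = -104/9 kN·m

Load 1 — uniform load w=2 kN/m over full span:
  R_A = wL/2 = 2·12/2 = 12 kN
  M_A = wL²/12 = 2·12²/12 = 24 kN·m
  R_B = wL/2 = 2·12/2 = 12 kN
  M_B = -wL²/12 = -2·12²/12 = -24 kN·m
Load 2 — point force P=-14 kN at a=4 m (b=L-a=8):
  R_A = Pb²(3a+b)/L³ = (-14)·8²·(3·4+8)/12³ = -280/27 kN
  M_A = Pab²/L² = (-14)·4·8²/12² = -224/9 kN·m
  R_B = Pa²(a+3b)/L³ = (-14)·4²·(4+3·8)/12³ = -98/27 kN
  M_B = -Pa²b/L² = -(-14)·4²·8/12² = 112/9 kN·m
Superposition: R_A = 44/27 kN, M_A = -8/9 kN·m, R_B = 226/27 kN, M_B = -104/9 kN·m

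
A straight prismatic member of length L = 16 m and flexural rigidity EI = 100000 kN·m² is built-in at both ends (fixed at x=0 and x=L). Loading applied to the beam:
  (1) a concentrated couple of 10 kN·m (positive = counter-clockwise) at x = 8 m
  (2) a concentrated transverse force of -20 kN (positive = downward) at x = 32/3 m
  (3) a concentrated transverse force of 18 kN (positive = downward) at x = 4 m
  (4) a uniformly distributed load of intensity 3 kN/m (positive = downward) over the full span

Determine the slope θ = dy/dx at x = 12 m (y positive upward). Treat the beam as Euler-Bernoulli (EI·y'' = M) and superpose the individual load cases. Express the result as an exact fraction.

θ(12) = 97/180000 rad

Load 1 — applied couple M₀=10 kN·m at a=8 m (b=L-a=8):
  θ_1 = (R_Ax²/2 - M_Ax - M₀(x-a))/EI  [x>a] with R_A=15/16, M_A=5/2 = ((15/16)·12²/2 - (5/2)·12 - 10·(12-8))/100000 = -1/40000 rad
Load 2 — point force P=-20 kN at a=32/3 m (b=L-a=16/3):
  θ_2 = Pa²(L-x)(2bL-(3b+a)(L-x))/(2L³EI)  [x>a] = (-20)·(32/3)²·(16-12)·(2·(16/3)·16-(3·(16/3)+(32/3))·(16-12))/(2·16³·100000) = -4/5625 rad
Load 3 — point force P=18 kN at a=4 m (b=L-a=12):
  θ_3 = Pa²(L-x)(2bL-(3b+a)(L-x))/(2L³EI)  [x>a] = 18·4²·(16-12)·(2·12·16-(3·12+4)·(16-12))/(2·16³·100000) = 63/200000 rad
Load 4 — uniform load w=3 kN/m over full span:
  θ_4 = -wx(L-x)(L-2x)/(12EI) = -3·12·(16-12)·(16-2·12)/(12·100000) = 3/3125 rad
Superposition: θ = Σ θ_i = 97/180000 rad ≈ 0.000539 rad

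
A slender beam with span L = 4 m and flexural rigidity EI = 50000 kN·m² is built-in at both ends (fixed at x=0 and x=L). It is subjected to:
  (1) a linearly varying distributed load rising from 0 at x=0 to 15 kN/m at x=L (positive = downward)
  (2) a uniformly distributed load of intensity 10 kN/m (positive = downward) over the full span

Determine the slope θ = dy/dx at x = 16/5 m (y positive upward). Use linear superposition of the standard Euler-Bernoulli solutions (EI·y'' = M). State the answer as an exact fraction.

θ(16/5) = 72/390625 rad

Load 1 — triangular load w₀=15 kN/m (0→w₀ over full span):
  θ_1 = -w₀(2x(L-x)(L-2x)(x+2L)+x²(L-x)²)/(120LEI) = -15·(2·(16/5)·(4-(16/5))·(4-2·(16/5))·((16/5)+2·4)+(16/5)²·(4-(16/5))²)/(120·4·50000) = 32/390625 rad
Load 2 — uniform load w=10 kN/m over full span:
  θ_2 = -wx(L-x)(L-2x)/(12EI) = -10·(16/5)·(4-(16/5))·(4-2·(16/5))/(12·50000) = 8/78125 rad
Superposition: θ = Σ θ_i = 72/390625 rad ≈ 0.000184 rad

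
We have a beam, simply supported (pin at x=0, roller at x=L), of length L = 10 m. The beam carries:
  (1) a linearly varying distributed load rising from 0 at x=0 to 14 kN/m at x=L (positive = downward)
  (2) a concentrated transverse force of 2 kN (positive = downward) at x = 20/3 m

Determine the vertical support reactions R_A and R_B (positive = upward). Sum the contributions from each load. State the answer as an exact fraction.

R_A = 24 kN, R_B = 48 kN

Load 1 — triangular load w₀=14 kN/m (0→w₀ over full span):
  R_A = w₀L/6 = 14·10/6 = 70/3 kN
  R_B = w₀L/3 = 14·10/3 = 140/3 kN
Load 2 — point force P=2 kN at a=20/3 m (b=L-a=10/3):
  R_A = Pb/L = 2·(10/3)/10 = 2/3 kN
  R_B = Pa/L = 2·(20/3)/10 = 4/3 kN
Superposition: R_A = 24 kN, R_B = 48 kN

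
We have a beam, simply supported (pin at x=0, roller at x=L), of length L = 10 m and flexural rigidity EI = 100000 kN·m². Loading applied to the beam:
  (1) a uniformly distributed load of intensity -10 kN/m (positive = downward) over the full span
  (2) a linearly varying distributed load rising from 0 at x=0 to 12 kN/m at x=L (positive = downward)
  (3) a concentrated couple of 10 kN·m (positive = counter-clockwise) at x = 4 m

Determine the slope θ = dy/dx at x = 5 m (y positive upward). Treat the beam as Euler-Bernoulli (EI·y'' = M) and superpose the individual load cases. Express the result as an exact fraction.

θ(5) = -43/400000 rad

Load 1 — uniform load w=-10 kN/m over full span:
  θ_1 = -w(L³-6Lx²+4x³)/(24EI) = -(-10)·(10³-6·10·5²+4·5³)/(24·100000) = 0 rad
Load 2 — triangular load w₀=12 kN/m (0→w₀ over full span):
  θ_2 = -w₀(7L⁴-30L²x²+15x⁴)/(360LEI) = -12·(7·10⁴-30·10²·5²+15·5⁴)/(360·10·100000) = -7/48000 rad
Load 3 — applied couple M₀=10 kN·m at a=4 m (b=L-a=6):
  θ_3 = (M₀x²/(2L)-M₀(x-a)+C₁)/EI  [x>a] with C₁=M₀(3b²-L²)/(6L)=4/3 = (10·5²/(2·10)-10·(5-4)+(4/3))/100000 = 23/600000 rad
Superposition: θ = Σ θ_i = -43/400000 rad ≈ -0.000107 rad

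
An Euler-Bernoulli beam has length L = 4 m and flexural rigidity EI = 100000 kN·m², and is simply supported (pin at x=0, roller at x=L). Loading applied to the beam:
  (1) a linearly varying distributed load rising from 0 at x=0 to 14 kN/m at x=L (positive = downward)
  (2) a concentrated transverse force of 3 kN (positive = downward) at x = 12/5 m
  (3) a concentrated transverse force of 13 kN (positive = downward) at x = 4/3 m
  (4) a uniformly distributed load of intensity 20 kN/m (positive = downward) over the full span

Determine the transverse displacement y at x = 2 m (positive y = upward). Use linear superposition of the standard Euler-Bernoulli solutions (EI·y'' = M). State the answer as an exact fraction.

y(2) = -549491/506250000 m

Load 1 — triangular load w₀=14 kN/m (0→w₀ over full span):
  y_1 = -w₀x(7L⁴-10L²x²+3x⁴)/(360LEI) = -14·2·(7·4⁴-10·4²·2²+3·2⁴)/(360·4·100000) = -7/30000 m
Load 2 — point force P=3 kN at a=12/5 m (b=L-a=8/5):
  y_2 = -Pbx(L²-b²-x²)/(6LEI)  [x≤a] = -3·(8/5)·2·(4²-(8/5)²-2²)/(6·4·100000) = -59/1562500 m
Load 3 — point force P=13 kN at a=4/3 m (b=L-a=8/3):
  y_3 = -Pa(L-x)(2Lx-a²-x²)/(6LEI)  [x>a] = -13·(4/3)·(4-2)·(2·4·2-(4/3)²-2²)/(6·4·100000) = -299/2025000 m
Load 4 — uniform load w=20 kN/m over full span:
  y_4 = -wx(L³-2Lx²+x³)/(24EI) = -20·2·(4³-2·4·2²+2³)/(24·100000) = -1/1500 m
Superposition: y = Σ y_i = -549491/506250000 m ≈ -0.001085 m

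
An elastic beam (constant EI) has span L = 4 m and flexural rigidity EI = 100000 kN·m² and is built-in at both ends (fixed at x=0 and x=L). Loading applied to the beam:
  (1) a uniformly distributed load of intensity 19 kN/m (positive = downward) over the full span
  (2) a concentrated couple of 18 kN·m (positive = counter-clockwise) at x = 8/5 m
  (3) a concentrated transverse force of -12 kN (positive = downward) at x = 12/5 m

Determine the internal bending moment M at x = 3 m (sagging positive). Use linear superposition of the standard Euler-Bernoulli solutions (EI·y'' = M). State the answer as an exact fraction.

M(3) = 1187/750 kN·m

Load 1 — uniform load w=19 kN/m over full span:
  M_1 = wLx/2 - wL²/12 - wx²/2 = 19·4·3/2 - 19·4²/12 - 19·3²/2 = 19/6 kN·m
Load 2 — applied couple M₀=18 kN·m at a=8/5 m (b=L-a=12/5):
  M_2 = R_Ax - M_A - M₀  [x>a] with R_A=162/25, M_A=54/25 = (162/25)·3 - (54/25) - 18 = -18/25 kN·m
Load 3 — point force P=-12 kN at a=12/5 m (b=L-a=8/5):
  M_3 = Pa²(a+3b)(L-x)/L³ - Pa²b/L²  [x>a] = (-12)·(12/5)²·((12/5)+3·(8/5))·(4-3)/4³ - (-12)·(12/5)²·(8/5)/4² = -108/125 kN·m
Superposition: M = Σ M_i = 1187/750 kN·m ≈ 1.582667 kN·m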